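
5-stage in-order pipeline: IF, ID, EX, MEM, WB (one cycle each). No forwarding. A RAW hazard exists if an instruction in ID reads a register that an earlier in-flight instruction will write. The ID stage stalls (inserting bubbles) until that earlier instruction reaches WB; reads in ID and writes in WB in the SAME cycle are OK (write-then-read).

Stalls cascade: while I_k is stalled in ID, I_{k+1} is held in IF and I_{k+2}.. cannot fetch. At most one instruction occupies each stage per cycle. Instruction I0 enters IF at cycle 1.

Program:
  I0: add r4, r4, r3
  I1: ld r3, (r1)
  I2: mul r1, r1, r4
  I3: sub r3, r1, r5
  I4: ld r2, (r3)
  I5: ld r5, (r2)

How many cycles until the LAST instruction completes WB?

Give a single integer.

I0 add r4 <- r4,r3: IF@1 ID@2 stall=0 (-) EX@3 MEM@4 WB@5
I1 ld r3 <- r1: IF@2 ID@3 stall=0 (-) EX@4 MEM@5 WB@6
I2 mul r1 <- r1,r4: IF@3 ID@4 stall=1 (RAW on I0.r4 (WB@5)) EX@6 MEM@7 WB@8
I3 sub r3 <- r1,r5: IF@4 ID@6 stall=2 (RAW on I2.r1 (WB@8)) EX@9 MEM@10 WB@11
I4 ld r2 <- r3: IF@6 ID@9 stall=2 (RAW on I3.r3 (WB@11)) EX@12 MEM@13 WB@14
I5 ld r5 <- r2: IF@9 ID@12 stall=2 (RAW on I4.r2 (WB@14)) EX@15 MEM@16 WB@17

Answer: 17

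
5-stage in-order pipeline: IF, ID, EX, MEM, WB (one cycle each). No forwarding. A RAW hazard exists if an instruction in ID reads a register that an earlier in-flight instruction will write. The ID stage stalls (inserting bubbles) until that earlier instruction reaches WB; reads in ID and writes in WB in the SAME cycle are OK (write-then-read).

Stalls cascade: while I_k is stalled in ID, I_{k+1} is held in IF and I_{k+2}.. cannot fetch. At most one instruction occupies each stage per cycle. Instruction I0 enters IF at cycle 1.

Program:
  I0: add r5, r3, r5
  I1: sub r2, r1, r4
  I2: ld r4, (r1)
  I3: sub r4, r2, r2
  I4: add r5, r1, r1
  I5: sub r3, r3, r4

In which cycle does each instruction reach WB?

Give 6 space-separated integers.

I0 add r5 <- r3,r5: IF@1 ID@2 stall=0 (-) EX@3 MEM@4 WB@5
I1 sub r2 <- r1,r4: IF@2 ID@3 stall=0 (-) EX@4 MEM@5 WB@6
I2 ld r4 <- r1: IF@3 ID@4 stall=0 (-) EX@5 MEM@6 WB@7
I3 sub r4 <- r2,r2: IF@4 ID@5 stall=1 (RAW on I1.r2 (WB@6)) EX@7 MEM@8 WB@9
I4 add r5 <- r1,r1: IF@5 ID@7 stall=0 (-) EX@8 MEM@9 WB@10
I5 sub r3 <- r3,r4: IF@7 ID@8 stall=1 (RAW on I3.r4 (WB@9)) EX@10 MEM@11 WB@12

Answer: 5 6 7 9 10 12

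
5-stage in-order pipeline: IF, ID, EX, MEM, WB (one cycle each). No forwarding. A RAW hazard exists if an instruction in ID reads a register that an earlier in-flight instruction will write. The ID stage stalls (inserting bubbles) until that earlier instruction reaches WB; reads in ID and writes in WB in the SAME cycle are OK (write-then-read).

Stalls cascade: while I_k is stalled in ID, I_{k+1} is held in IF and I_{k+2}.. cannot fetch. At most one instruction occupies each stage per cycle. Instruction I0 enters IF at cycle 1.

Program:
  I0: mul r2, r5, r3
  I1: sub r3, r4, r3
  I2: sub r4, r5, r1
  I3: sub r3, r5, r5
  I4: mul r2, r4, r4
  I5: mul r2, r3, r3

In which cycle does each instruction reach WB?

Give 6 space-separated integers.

I0 mul r2 <- r5,r3: IF@1 ID@2 stall=0 (-) EX@3 MEM@4 WB@5
I1 sub r3 <- r4,r3: IF@2 ID@3 stall=0 (-) EX@4 MEM@5 WB@6
I2 sub r4 <- r5,r1: IF@3 ID@4 stall=0 (-) EX@5 MEM@6 WB@7
I3 sub r3 <- r5,r5: IF@4 ID@5 stall=0 (-) EX@6 MEM@7 WB@8
I4 mul r2 <- r4,r4: IF@5 ID@6 stall=1 (RAW on I2.r4 (WB@7)) EX@8 MEM@9 WB@10
I5 mul r2 <- r3,r3: IF@6 ID@8 stall=0 (-) EX@9 MEM@10 WB@11

Answer: 5 6 7 8 10 11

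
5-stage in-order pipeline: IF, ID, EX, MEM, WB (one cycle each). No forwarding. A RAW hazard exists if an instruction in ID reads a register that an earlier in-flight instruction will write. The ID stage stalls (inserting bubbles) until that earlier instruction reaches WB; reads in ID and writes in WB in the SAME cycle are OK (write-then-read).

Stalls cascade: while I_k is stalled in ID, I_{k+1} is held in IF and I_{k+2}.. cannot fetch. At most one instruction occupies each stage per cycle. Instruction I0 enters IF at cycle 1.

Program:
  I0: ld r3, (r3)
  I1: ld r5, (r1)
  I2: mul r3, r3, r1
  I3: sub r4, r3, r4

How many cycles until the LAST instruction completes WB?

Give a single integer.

I0 ld r3 <- r3: IF@1 ID@2 stall=0 (-) EX@3 MEM@4 WB@5
I1 ld r5 <- r1: IF@2 ID@3 stall=0 (-) EX@4 MEM@5 WB@6
I2 mul r3 <- r3,r1: IF@3 ID@4 stall=1 (RAW on I0.r3 (WB@5)) EX@6 MEM@7 WB@8
I3 sub r4 <- r3,r4: IF@4 ID@6 stall=2 (RAW on I2.r3 (WB@8)) EX@9 MEM@10 WB@11

Answer: 11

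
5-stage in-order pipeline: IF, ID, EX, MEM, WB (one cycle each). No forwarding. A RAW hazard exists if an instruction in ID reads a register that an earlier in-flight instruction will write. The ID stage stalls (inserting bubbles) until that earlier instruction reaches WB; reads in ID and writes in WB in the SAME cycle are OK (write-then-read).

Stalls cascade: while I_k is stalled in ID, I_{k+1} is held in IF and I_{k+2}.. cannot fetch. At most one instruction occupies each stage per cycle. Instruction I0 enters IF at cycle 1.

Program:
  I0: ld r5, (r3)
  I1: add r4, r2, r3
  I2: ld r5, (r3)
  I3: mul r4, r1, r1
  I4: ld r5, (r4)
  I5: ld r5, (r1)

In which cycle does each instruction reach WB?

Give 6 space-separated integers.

I0 ld r5 <- r3: IF@1 ID@2 stall=0 (-) EX@3 MEM@4 WB@5
I1 add r4 <- r2,r3: IF@2 ID@3 stall=0 (-) EX@4 MEM@5 WB@6
I2 ld r5 <- r3: IF@3 ID@4 stall=0 (-) EX@5 MEM@6 WB@7
I3 mul r4 <- r1,r1: IF@4 ID@5 stall=0 (-) EX@6 MEM@7 WB@8
I4 ld r5 <- r4: IF@5 ID@6 stall=2 (RAW on I3.r4 (WB@8)) EX@9 MEM@10 WB@11
I5 ld r5 <- r1: IF@6 ID@9 stall=0 (-) EX@10 MEM@11 WB@12

Answer: 5 6 7 8 11 12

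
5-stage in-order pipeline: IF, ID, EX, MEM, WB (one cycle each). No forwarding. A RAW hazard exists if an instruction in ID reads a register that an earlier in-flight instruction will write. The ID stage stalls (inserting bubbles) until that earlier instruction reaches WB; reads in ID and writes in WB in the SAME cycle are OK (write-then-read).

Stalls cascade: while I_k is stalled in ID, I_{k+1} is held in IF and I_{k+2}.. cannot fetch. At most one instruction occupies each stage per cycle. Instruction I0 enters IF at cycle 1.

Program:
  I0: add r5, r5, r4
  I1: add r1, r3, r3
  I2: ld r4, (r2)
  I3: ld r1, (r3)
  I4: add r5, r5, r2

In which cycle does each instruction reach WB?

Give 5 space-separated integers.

Answer: 5 6 7 8 9

Derivation:
I0 add r5 <- r5,r4: IF@1 ID@2 stall=0 (-) EX@3 MEM@4 WB@5
I1 add r1 <- r3,r3: IF@2 ID@3 stall=0 (-) EX@4 MEM@5 WB@6
I2 ld r4 <- r2: IF@3 ID@4 stall=0 (-) EX@5 MEM@6 WB@7
I3 ld r1 <- r3: IF@4 ID@5 stall=0 (-) EX@6 MEM@7 WB@8
I4 add r5 <- r5,r2: IF@5 ID@6 stall=0 (-) EX@7 MEM@8 WB@9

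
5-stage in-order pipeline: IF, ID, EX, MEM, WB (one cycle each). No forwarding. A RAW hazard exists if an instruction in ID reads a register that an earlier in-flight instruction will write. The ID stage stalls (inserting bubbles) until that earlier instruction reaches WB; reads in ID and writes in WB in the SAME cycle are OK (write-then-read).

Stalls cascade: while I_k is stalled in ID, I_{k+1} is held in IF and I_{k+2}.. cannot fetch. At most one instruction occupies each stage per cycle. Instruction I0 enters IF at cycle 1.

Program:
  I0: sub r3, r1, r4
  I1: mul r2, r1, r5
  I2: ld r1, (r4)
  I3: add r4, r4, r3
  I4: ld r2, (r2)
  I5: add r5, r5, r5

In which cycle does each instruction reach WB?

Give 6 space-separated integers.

Answer: 5 6 7 8 9 10

Derivation:
I0 sub r3 <- r1,r4: IF@1 ID@2 stall=0 (-) EX@3 MEM@4 WB@5
I1 mul r2 <- r1,r5: IF@2 ID@3 stall=0 (-) EX@4 MEM@5 WB@6
I2 ld r1 <- r4: IF@3 ID@4 stall=0 (-) EX@5 MEM@6 WB@7
I3 add r4 <- r4,r3: IF@4 ID@5 stall=0 (-) EX@6 MEM@7 WB@8
I4 ld r2 <- r2: IF@5 ID@6 stall=0 (-) EX@7 MEM@8 WB@9
I5 add r5 <- r5,r5: IF@6 ID@7 stall=0 (-) EX@8 MEM@9 WB@10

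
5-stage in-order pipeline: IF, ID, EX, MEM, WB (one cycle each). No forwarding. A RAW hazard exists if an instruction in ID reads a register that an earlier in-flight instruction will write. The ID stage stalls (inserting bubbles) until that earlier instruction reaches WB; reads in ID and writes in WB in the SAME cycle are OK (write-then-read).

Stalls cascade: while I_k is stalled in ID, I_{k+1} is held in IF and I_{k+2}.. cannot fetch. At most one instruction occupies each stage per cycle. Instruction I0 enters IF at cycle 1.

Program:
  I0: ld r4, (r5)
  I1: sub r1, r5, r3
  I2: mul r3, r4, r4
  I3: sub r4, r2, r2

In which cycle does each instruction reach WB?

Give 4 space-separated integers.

Answer: 5 6 8 9

Derivation:
I0 ld r4 <- r5: IF@1 ID@2 stall=0 (-) EX@3 MEM@4 WB@5
I1 sub r1 <- r5,r3: IF@2 ID@3 stall=0 (-) EX@4 MEM@5 WB@6
I2 mul r3 <- r4,r4: IF@3 ID@4 stall=1 (RAW on I0.r4 (WB@5)) EX@6 MEM@7 WB@8
I3 sub r4 <- r2,r2: IF@4 ID@6 stall=0 (-) EX@7 MEM@8 WB@9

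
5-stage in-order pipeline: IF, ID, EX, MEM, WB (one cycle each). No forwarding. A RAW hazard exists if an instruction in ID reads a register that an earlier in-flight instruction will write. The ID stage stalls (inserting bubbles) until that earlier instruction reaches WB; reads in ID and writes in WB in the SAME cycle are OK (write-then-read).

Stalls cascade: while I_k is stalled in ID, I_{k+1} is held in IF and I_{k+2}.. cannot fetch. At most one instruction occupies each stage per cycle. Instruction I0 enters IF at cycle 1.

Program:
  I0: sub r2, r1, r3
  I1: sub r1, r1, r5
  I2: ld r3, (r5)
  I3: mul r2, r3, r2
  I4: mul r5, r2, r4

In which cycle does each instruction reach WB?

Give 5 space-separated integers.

I0 sub r2 <- r1,r3: IF@1 ID@2 stall=0 (-) EX@3 MEM@4 WB@5
I1 sub r1 <- r1,r5: IF@2 ID@3 stall=0 (-) EX@4 MEM@5 WB@6
I2 ld r3 <- r5: IF@3 ID@4 stall=0 (-) EX@5 MEM@6 WB@7
I3 mul r2 <- r3,r2: IF@4 ID@5 stall=2 (RAW on I2.r3 (WB@7)) EX@8 MEM@9 WB@10
I4 mul r5 <- r2,r4: IF@5 ID@8 stall=2 (RAW on I3.r2 (WB@10)) EX@11 MEM@12 WB@13

Answer: 5 6 7 10 13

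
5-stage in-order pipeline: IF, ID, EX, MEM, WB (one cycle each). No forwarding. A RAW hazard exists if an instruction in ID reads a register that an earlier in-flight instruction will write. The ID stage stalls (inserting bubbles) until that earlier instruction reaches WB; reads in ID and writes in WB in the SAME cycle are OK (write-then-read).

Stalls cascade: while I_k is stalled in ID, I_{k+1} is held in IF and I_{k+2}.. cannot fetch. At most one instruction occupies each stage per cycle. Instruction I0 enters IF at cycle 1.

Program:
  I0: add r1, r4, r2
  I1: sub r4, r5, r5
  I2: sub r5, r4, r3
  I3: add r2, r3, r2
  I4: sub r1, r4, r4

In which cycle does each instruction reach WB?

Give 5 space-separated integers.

Answer: 5 6 9 10 11

Derivation:
I0 add r1 <- r4,r2: IF@1 ID@2 stall=0 (-) EX@3 MEM@4 WB@5
I1 sub r4 <- r5,r5: IF@2 ID@3 stall=0 (-) EX@4 MEM@5 WB@6
I2 sub r5 <- r4,r3: IF@3 ID@4 stall=2 (RAW on I1.r4 (WB@6)) EX@7 MEM@8 WB@9
I3 add r2 <- r3,r2: IF@4 ID@7 stall=0 (-) EX@8 MEM@9 WB@10
I4 sub r1 <- r4,r4: IF@7 ID@8 stall=0 (-) EX@9 MEM@10 WB@11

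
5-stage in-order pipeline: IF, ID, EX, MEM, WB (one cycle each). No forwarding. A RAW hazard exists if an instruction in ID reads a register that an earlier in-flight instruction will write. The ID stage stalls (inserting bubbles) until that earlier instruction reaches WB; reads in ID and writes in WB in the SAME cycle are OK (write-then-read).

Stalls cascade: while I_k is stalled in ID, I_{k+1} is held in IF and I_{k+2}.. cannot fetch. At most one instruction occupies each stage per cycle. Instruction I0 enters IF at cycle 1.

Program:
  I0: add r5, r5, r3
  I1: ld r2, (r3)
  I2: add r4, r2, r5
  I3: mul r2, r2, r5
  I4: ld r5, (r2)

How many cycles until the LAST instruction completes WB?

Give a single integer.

I0 add r5 <- r5,r3: IF@1 ID@2 stall=0 (-) EX@3 MEM@4 WB@5
I1 ld r2 <- r3: IF@2 ID@3 stall=0 (-) EX@4 MEM@5 WB@6
I2 add r4 <- r2,r5: IF@3 ID@4 stall=2 (RAW on I1.r2 (WB@6)) EX@7 MEM@8 WB@9
I3 mul r2 <- r2,r5: IF@4 ID@7 stall=0 (-) EX@8 MEM@9 WB@10
I4 ld r5 <- r2: IF@7 ID@8 stall=2 (RAW on I3.r2 (WB@10)) EX@11 MEM@12 WB@13

Answer: 13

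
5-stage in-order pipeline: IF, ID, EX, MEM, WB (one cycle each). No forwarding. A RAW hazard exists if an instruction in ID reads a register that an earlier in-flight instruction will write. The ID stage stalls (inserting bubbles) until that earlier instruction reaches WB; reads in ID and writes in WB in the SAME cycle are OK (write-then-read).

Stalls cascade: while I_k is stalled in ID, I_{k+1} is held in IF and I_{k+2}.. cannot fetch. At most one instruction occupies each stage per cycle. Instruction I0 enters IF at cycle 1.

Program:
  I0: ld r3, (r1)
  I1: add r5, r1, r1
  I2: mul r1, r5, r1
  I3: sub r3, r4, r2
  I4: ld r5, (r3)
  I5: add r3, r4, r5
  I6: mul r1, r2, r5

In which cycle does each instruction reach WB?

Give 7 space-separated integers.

Answer: 5 6 9 10 13 16 17

Derivation:
I0 ld r3 <- r1: IF@1 ID@2 stall=0 (-) EX@3 MEM@4 WB@5
I1 add r5 <- r1,r1: IF@2 ID@3 stall=0 (-) EX@4 MEM@5 WB@6
I2 mul r1 <- r5,r1: IF@3 ID@4 stall=2 (RAW on I1.r5 (WB@6)) EX@7 MEM@8 WB@9
I3 sub r3 <- r4,r2: IF@4 ID@7 stall=0 (-) EX@8 MEM@9 WB@10
I4 ld r5 <- r3: IF@7 ID@8 stall=2 (RAW on I3.r3 (WB@10)) EX@11 MEM@12 WB@13
I5 add r3 <- r4,r5: IF@8 ID@11 stall=2 (RAW on I4.r5 (WB@13)) EX@14 MEM@15 WB@16
I6 mul r1 <- r2,r5: IF@11 ID@14 stall=0 (-) EX@15 MEM@16 WB@17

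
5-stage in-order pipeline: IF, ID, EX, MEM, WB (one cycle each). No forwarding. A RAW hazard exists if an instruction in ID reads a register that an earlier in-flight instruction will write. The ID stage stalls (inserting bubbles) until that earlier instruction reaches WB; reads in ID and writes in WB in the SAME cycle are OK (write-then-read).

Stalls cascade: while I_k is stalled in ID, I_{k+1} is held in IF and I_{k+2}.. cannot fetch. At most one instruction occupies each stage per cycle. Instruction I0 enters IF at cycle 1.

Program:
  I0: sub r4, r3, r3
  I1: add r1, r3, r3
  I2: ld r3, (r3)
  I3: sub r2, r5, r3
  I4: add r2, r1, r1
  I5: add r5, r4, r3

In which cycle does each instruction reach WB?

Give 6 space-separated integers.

I0 sub r4 <- r3,r3: IF@1 ID@2 stall=0 (-) EX@3 MEM@4 WB@5
I1 add r1 <- r3,r3: IF@2 ID@3 stall=0 (-) EX@4 MEM@5 WB@6
I2 ld r3 <- r3: IF@3 ID@4 stall=0 (-) EX@5 MEM@6 WB@7
I3 sub r2 <- r5,r3: IF@4 ID@5 stall=2 (RAW on I2.r3 (WB@7)) EX@8 MEM@9 WB@10
I4 add r2 <- r1,r1: IF@5 ID@8 stall=0 (-) EX@9 MEM@10 WB@11
I5 add r5 <- r4,r3: IF@8 ID@9 stall=0 (-) EX@10 MEM@11 WB@12

Answer: 5 6 7 10 11 12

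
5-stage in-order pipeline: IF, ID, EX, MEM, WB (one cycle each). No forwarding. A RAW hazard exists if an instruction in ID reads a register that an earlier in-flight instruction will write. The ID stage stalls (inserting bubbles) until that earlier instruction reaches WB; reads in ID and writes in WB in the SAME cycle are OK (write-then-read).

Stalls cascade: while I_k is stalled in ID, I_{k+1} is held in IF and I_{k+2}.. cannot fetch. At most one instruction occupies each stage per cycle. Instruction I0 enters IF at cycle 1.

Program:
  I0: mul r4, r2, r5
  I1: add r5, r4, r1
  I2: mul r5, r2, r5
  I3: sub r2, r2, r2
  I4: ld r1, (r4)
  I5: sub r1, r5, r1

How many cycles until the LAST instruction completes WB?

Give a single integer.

I0 mul r4 <- r2,r5: IF@1 ID@2 stall=0 (-) EX@3 MEM@4 WB@5
I1 add r5 <- r4,r1: IF@2 ID@3 stall=2 (RAW on I0.r4 (WB@5)) EX@6 MEM@7 WB@8
I2 mul r5 <- r2,r5: IF@3 ID@6 stall=2 (RAW on I1.r5 (WB@8)) EX@9 MEM@10 WB@11
I3 sub r2 <- r2,r2: IF@6 ID@9 stall=0 (-) EX@10 MEM@11 WB@12
I4 ld r1 <- r4: IF@9 ID@10 stall=0 (-) EX@11 MEM@12 WB@13
I5 sub r1 <- r5,r1: IF@10 ID@11 stall=2 (RAW on I4.r1 (WB@13)) EX@14 MEM@15 WB@16

Answer: 16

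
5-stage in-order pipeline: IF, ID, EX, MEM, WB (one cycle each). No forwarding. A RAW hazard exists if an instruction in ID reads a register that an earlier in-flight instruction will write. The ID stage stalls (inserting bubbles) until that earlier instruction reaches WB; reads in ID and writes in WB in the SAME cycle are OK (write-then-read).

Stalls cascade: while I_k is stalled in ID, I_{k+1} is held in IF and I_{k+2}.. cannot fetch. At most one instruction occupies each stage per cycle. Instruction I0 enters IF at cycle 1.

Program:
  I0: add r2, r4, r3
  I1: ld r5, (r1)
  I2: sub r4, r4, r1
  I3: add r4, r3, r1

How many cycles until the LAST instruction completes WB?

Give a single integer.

I0 add r2 <- r4,r3: IF@1 ID@2 stall=0 (-) EX@3 MEM@4 WB@5
I1 ld r5 <- r1: IF@2 ID@3 stall=0 (-) EX@4 MEM@5 WB@6
I2 sub r4 <- r4,r1: IF@3 ID@4 stall=0 (-) EX@5 MEM@6 WB@7
I3 add r4 <- r3,r1: IF@4 ID@5 stall=0 (-) EX@6 MEM@7 WB@8

Answer: 8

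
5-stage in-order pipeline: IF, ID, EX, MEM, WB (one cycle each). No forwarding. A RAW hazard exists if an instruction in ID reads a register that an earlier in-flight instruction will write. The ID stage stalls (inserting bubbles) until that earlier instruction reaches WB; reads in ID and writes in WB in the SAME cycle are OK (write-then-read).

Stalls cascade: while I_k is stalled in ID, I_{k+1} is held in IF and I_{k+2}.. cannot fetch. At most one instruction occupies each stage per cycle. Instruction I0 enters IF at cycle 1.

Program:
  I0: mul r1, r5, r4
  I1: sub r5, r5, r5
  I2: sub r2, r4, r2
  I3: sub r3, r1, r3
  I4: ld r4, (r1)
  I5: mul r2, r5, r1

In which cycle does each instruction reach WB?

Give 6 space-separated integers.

I0 mul r1 <- r5,r4: IF@1 ID@2 stall=0 (-) EX@3 MEM@4 WB@5
I1 sub r5 <- r5,r5: IF@2 ID@3 stall=0 (-) EX@4 MEM@5 WB@6
I2 sub r2 <- r4,r2: IF@3 ID@4 stall=0 (-) EX@5 MEM@6 WB@7
I3 sub r3 <- r1,r3: IF@4 ID@5 stall=0 (-) EX@6 MEM@7 WB@8
I4 ld r4 <- r1: IF@5 ID@6 stall=0 (-) EX@7 MEM@8 WB@9
I5 mul r2 <- r5,r1: IF@6 ID@7 stall=0 (-) EX@8 MEM@9 WB@10

Answer: 5 6 7 8 9 10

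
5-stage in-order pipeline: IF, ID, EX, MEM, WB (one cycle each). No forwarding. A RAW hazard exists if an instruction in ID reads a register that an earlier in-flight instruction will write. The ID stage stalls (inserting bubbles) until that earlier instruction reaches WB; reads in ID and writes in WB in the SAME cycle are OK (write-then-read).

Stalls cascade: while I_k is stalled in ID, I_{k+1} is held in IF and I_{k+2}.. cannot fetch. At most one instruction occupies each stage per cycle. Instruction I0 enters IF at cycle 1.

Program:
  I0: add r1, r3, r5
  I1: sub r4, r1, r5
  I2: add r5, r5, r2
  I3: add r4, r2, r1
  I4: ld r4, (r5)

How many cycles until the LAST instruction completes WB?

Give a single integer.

I0 add r1 <- r3,r5: IF@1 ID@2 stall=0 (-) EX@3 MEM@4 WB@5
I1 sub r4 <- r1,r5: IF@2 ID@3 stall=2 (RAW on I0.r1 (WB@5)) EX@6 MEM@7 WB@8
I2 add r5 <- r5,r2: IF@3 ID@6 stall=0 (-) EX@7 MEM@8 WB@9
I3 add r4 <- r2,r1: IF@6 ID@7 stall=0 (-) EX@8 MEM@9 WB@10
I4 ld r4 <- r5: IF@7 ID@8 stall=1 (RAW on I2.r5 (WB@9)) EX@10 MEM@11 WB@12

Answer: 12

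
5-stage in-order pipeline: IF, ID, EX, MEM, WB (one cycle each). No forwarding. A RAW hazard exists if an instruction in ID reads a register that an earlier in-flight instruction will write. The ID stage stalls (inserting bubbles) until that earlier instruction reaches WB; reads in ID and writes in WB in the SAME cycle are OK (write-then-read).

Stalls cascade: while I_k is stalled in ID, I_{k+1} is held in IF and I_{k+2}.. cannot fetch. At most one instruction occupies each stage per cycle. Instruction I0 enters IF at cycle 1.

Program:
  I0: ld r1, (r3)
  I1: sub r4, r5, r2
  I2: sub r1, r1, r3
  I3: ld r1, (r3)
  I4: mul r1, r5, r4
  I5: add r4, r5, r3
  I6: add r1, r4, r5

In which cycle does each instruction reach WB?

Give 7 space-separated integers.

I0 ld r1 <- r3: IF@1 ID@2 stall=0 (-) EX@3 MEM@4 WB@5
I1 sub r4 <- r5,r2: IF@2 ID@3 stall=0 (-) EX@4 MEM@5 WB@6
I2 sub r1 <- r1,r3: IF@3 ID@4 stall=1 (RAW on I0.r1 (WB@5)) EX@6 MEM@7 WB@8
I3 ld r1 <- r3: IF@4 ID@6 stall=0 (-) EX@7 MEM@8 WB@9
I4 mul r1 <- r5,r4: IF@6 ID@7 stall=0 (-) EX@8 MEM@9 WB@10
I5 add r4 <- r5,r3: IF@7 ID@8 stall=0 (-) EX@9 MEM@10 WB@11
I6 add r1 <- r4,r5: IF@8 ID@9 stall=2 (RAW on I5.r4 (WB@11)) EX@12 MEM@13 WB@14

Answer: 5 6 8 9 10 11 14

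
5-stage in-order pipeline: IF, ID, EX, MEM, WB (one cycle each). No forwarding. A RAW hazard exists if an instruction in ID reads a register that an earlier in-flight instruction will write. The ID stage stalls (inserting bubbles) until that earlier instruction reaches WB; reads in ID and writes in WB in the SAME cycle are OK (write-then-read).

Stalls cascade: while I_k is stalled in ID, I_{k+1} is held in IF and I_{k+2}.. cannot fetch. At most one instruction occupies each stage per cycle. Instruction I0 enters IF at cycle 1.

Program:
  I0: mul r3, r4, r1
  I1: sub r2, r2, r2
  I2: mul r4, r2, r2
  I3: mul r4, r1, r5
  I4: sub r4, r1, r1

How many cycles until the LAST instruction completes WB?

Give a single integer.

I0 mul r3 <- r4,r1: IF@1 ID@2 stall=0 (-) EX@3 MEM@4 WB@5
I1 sub r2 <- r2,r2: IF@2 ID@3 stall=0 (-) EX@4 MEM@5 WB@6
I2 mul r4 <- r2,r2: IF@3 ID@4 stall=2 (RAW on I1.r2 (WB@6)) EX@7 MEM@8 WB@9
I3 mul r4 <- r1,r5: IF@4 ID@7 stall=0 (-) EX@8 MEM@9 WB@10
I4 sub r4 <- r1,r1: IF@7 ID@8 stall=0 (-) EX@9 MEM@10 WB@11

Answer: 11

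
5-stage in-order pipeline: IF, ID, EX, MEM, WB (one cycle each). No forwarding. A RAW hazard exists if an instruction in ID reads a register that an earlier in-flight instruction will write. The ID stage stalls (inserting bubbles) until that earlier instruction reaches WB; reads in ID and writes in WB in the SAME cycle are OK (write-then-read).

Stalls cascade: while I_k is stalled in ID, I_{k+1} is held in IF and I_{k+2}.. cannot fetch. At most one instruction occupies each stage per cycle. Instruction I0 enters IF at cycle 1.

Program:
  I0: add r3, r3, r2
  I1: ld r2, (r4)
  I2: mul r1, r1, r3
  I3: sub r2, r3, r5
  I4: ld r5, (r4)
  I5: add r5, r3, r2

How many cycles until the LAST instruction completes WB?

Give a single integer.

I0 add r3 <- r3,r2: IF@1 ID@2 stall=0 (-) EX@3 MEM@4 WB@5
I1 ld r2 <- r4: IF@2 ID@3 stall=0 (-) EX@4 MEM@5 WB@6
I2 mul r1 <- r1,r3: IF@3 ID@4 stall=1 (RAW on I0.r3 (WB@5)) EX@6 MEM@7 WB@8
I3 sub r2 <- r3,r5: IF@4 ID@6 stall=0 (-) EX@7 MEM@8 WB@9
I4 ld r5 <- r4: IF@6 ID@7 stall=0 (-) EX@8 MEM@9 WB@10
I5 add r5 <- r3,r2: IF@7 ID@8 stall=1 (RAW on I3.r2 (WB@9)) EX@10 MEM@11 WB@12

Answer: 12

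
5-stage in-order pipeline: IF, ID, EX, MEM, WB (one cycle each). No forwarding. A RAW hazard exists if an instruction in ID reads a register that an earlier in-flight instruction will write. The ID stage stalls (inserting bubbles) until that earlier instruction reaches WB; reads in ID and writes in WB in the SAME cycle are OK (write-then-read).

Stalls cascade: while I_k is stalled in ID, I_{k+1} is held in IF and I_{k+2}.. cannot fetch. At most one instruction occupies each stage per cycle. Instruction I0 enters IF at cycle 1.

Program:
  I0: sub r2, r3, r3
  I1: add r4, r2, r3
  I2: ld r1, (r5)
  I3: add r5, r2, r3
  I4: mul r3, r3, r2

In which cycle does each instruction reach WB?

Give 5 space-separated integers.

I0 sub r2 <- r3,r3: IF@1 ID@2 stall=0 (-) EX@3 MEM@4 WB@5
I1 add r4 <- r2,r3: IF@2 ID@3 stall=2 (RAW on I0.r2 (WB@5)) EX@6 MEM@7 WB@8
I2 ld r1 <- r5: IF@3 ID@6 stall=0 (-) EX@7 MEM@8 WB@9
I3 add r5 <- r2,r3: IF@6 ID@7 stall=0 (-) EX@8 MEM@9 WB@10
I4 mul r3 <- r3,r2: IF@7 ID@8 stall=0 (-) EX@9 MEM@10 WB@11

Answer: 5 8 9 10 11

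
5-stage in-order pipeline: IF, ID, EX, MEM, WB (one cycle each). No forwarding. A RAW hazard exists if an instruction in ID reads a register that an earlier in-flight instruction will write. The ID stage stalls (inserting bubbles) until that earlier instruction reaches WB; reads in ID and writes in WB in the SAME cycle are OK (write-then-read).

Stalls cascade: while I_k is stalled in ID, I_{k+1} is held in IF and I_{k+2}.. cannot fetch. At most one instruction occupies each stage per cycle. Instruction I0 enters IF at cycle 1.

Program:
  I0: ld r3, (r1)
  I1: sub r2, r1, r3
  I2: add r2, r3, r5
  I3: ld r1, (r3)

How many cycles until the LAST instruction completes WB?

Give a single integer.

Answer: 10

Derivation:
I0 ld r3 <- r1: IF@1 ID@2 stall=0 (-) EX@3 MEM@4 WB@5
I1 sub r2 <- r1,r3: IF@2 ID@3 stall=2 (RAW on I0.r3 (WB@5)) EX@6 MEM@7 WB@8
I2 add r2 <- r3,r5: IF@3 ID@6 stall=0 (-) EX@7 MEM@8 WB@9
I3 ld r1 <- r3: IF@6 ID@7 stall=0 (-) EX@8 MEM@9 WB@10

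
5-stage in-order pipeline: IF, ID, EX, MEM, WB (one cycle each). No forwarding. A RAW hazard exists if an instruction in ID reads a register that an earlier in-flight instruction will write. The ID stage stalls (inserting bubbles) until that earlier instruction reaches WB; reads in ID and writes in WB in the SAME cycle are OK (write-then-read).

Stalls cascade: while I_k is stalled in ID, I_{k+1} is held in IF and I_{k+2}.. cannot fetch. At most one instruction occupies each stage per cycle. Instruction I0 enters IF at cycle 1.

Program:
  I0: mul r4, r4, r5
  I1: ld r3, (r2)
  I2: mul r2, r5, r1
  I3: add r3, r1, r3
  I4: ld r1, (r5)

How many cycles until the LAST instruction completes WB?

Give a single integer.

I0 mul r4 <- r4,r5: IF@1 ID@2 stall=0 (-) EX@3 MEM@4 WB@5
I1 ld r3 <- r2: IF@2 ID@3 stall=0 (-) EX@4 MEM@5 WB@6
I2 mul r2 <- r5,r1: IF@3 ID@4 stall=0 (-) EX@5 MEM@6 WB@7
I3 add r3 <- r1,r3: IF@4 ID@5 stall=1 (RAW on I1.r3 (WB@6)) EX@7 MEM@8 WB@9
I4 ld r1 <- r5: IF@5 ID@7 stall=0 (-) EX@8 MEM@9 WB@10

Answer: 10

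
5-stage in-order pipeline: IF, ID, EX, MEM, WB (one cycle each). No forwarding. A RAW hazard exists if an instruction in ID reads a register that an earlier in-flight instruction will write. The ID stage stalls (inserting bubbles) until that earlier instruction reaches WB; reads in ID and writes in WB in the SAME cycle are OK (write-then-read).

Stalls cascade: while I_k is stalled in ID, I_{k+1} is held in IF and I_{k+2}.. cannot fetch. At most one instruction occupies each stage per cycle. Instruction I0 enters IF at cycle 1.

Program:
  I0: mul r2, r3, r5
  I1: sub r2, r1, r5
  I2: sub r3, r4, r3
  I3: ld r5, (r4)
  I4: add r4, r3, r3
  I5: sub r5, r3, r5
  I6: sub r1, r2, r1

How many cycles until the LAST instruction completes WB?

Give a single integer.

Answer: 12

Derivation:
I0 mul r2 <- r3,r5: IF@1 ID@2 stall=0 (-) EX@3 MEM@4 WB@5
I1 sub r2 <- r1,r5: IF@2 ID@3 stall=0 (-) EX@4 MEM@5 WB@6
I2 sub r3 <- r4,r3: IF@3 ID@4 stall=0 (-) EX@5 MEM@6 WB@7
I3 ld r5 <- r4: IF@4 ID@5 stall=0 (-) EX@6 MEM@7 WB@8
I4 add r4 <- r3,r3: IF@5 ID@6 stall=1 (RAW on I2.r3 (WB@7)) EX@8 MEM@9 WB@10
I5 sub r5 <- r3,r5: IF@6 ID@8 stall=0 (-) EX@9 MEM@10 WB@11
I6 sub r1 <- r2,r1: IF@8 ID@9 stall=0 (-) EX@10 MEM@11 WB@12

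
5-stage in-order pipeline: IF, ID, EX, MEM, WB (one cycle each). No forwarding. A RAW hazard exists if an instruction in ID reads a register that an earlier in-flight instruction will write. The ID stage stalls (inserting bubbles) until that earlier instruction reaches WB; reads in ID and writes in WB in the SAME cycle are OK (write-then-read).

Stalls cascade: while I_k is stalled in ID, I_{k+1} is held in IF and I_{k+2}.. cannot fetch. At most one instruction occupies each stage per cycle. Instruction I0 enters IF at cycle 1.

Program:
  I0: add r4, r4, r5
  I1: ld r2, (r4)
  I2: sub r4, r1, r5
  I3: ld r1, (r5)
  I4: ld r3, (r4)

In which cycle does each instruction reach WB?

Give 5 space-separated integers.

I0 add r4 <- r4,r5: IF@1 ID@2 stall=0 (-) EX@3 MEM@4 WB@5
I1 ld r2 <- r4: IF@2 ID@3 stall=2 (RAW on I0.r4 (WB@5)) EX@6 MEM@7 WB@8
I2 sub r4 <- r1,r5: IF@3 ID@6 stall=0 (-) EX@7 MEM@8 WB@9
I3 ld r1 <- r5: IF@6 ID@7 stall=0 (-) EX@8 MEM@9 WB@10
I4 ld r3 <- r4: IF@7 ID@8 stall=1 (RAW on I2.r4 (WB@9)) EX@10 MEM@11 WB@12

Answer: 5 8 9 10 12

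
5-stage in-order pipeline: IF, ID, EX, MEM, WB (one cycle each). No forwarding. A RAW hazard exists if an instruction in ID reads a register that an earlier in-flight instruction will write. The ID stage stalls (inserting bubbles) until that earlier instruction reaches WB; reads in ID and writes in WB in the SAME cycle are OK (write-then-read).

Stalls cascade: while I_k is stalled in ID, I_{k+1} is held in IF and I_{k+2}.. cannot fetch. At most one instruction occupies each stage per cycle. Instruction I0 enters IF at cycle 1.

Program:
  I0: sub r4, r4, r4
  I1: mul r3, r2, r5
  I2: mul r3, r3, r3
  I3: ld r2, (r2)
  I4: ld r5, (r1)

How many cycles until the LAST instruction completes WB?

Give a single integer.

I0 sub r4 <- r4,r4: IF@1 ID@2 stall=0 (-) EX@3 MEM@4 WB@5
I1 mul r3 <- r2,r5: IF@2 ID@3 stall=0 (-) EX@4 MEM@5 WB@6
I2 mul r3 <- r3,r3: IF@3 ID@4 stall=2 (RAW on I1.r3 (WB@6)) EX@7 MEM@8 WB@9
I3 ld r2 <- r2: IF@4 ID@7 stall=0 (-) EX@8 MEM@9 WB@10
I4 ld r5 <- r1: IF@7 ID@8 stall=0 (-) EX@9 MEM@10 WB@11

Answer: 11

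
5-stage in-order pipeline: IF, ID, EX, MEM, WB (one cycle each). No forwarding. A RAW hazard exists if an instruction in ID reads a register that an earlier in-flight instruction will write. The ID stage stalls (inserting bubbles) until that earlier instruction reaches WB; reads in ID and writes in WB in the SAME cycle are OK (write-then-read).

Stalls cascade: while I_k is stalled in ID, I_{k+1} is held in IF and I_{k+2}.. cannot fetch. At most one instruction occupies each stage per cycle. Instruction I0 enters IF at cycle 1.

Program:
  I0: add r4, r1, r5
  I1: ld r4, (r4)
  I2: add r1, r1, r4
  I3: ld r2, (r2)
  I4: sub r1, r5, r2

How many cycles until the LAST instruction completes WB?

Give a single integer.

I0 add r4 <- r1,r5: IF@1 ID@2 stall=0 (-) EX@3 MEM@4 WB@5
I1 ld r4 <- r4: IF@2 ID@3 stall=2 (RAW on I0.r4 (WB@5)) EX@6 MEM@7 WB@8
I2 add r1 <- r1,r4: IF@3 ID@6 stall=2 (RAW on I1.r4 (WB@8)) EX@9 MEM@10 WB@11
I3 ld r2 <- r2: IF@6 ID@9 stall=0 (-) EX@10 MEM@11 WB@12
I4 sub r1 <- r5,r2: IF@9 ID@10 stall=2 (RAW on I3.r2 (WB@12)) EX@13 MEM@14 WB@15

Answer: 15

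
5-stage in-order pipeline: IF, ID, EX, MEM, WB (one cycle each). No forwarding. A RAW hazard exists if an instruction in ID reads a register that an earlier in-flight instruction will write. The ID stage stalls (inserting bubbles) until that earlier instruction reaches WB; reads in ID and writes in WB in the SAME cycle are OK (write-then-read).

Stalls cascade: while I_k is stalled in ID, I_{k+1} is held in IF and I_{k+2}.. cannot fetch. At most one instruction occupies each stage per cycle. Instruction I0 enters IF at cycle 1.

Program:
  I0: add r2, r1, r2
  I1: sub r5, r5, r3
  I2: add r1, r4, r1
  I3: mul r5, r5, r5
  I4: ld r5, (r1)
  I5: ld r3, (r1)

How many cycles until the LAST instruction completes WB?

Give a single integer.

Answer: 11

Derivation:
I0 add r2 <- r1,r2: IF@1 ID@2 stall=0 (-) EX@3 MEM@4 WB@5
I1 sub r5 <- r5,r3: IF@2 ID@3 stall=0 (-) EX@4 MEM@5 WB@6
I2 add r1 <- r4,r1: IF@3 ID@4 stall=0 (-) EX@5 MEM@6 WB@7
I3 mul r5 <- r5,r5: IF@4 ID@5 stall=1 (RAW on I1.r5 (WB@6)) EX@7 MEM@8 WB@9
I4 ld r5 <- r1: IF@5 ID@7 stall=0 (-) EX@8 MEM@9 WB@10
I5 ld r3 <- r1: IF@7 ID@8 stall=0 (-) EX@9 MEM@10 WB@11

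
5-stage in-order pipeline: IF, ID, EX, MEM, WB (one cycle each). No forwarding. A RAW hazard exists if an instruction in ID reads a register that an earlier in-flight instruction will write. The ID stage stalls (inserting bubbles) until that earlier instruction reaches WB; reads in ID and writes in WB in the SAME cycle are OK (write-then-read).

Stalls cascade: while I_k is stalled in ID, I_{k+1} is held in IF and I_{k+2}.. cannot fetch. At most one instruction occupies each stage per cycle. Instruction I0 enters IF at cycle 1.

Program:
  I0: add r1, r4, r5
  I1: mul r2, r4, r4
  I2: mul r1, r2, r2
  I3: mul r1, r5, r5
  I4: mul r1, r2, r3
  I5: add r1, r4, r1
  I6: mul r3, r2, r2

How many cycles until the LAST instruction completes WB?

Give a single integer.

I0 add r1 <- r4,r5: IF@1 ID@2 stall=0 (-) EX@3 MEM@4 WB@5
I1 mul r2 <- r4,r4: IF@2 ID@3 stall=0 (-) EX@4 MEM@5 WB@6
I2 mul r1 <- r2,r2: IF@3 ID@4 stall=2 (RAW on I1.r2 (WB@6)) EX@7 MEM@8 WB@9
I3 mul r1 <- r5,r5: IF@4 ID@7 stall=0 (-) EX@8 MEM@9 WB@10
I4 mul r1 <- r2,r3: IF@7 ID@8 stall=0 (-) EX@9 MEM@10 WB@11
I5 add r1 <- r4,r1: IF@8 ID@9 stall=2 (RAW on I4.r1 (WB@11)) EX@12 MEM@13 WB@14
I6 mul r3 <- r2,r2: IF@9 ID@12 stall=0 (-) EX@13 MEM@14 WB@15

Answer: 15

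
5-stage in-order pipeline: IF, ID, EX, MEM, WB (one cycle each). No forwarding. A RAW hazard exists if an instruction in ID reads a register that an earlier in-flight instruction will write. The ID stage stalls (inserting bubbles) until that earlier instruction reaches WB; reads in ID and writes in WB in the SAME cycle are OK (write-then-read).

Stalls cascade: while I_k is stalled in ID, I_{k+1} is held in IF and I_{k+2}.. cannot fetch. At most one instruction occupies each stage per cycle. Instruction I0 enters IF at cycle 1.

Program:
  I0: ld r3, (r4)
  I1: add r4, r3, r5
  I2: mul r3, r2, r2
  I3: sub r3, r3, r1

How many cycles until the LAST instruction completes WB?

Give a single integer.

I0 ld r3 <- r4: IF@1 ID@2 stall=0 (-) EX@3 MEM@4 WB@5
I1 add r4 <- r3,r5: IF@2 ID@3 stall=2 (RAW on I0.r3 (WB@5)) EX@6 MEM@7 WB@8
I2 mul r3 <- r2,r2: IF@3 ID@6 stall=0 (-) EX@7 MEM@8 WB@9
I3 sub r3 <- r3,r1: IF@6 ID@7 stall=2 (RAW on I2.r3 (WB@9)) EX@10 MEM@11 WB@12

Answer: 12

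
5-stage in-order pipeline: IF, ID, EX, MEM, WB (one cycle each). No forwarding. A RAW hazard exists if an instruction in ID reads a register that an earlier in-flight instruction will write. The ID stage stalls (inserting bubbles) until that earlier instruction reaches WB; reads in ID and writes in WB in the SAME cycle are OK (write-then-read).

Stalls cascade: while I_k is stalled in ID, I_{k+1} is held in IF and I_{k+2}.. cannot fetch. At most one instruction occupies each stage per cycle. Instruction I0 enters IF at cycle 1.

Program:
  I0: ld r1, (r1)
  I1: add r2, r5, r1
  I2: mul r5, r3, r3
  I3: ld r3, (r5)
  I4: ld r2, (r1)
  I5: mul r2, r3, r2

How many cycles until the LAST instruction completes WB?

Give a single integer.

I0 ld r1 <- r1: IF@1 ID@2 stall=0 (-) EX@3 MEM@4 WB@5
I1 add r2 <- r5,r1: IF@2 ID@3 stall=2 (RAW on I0.r1 (WB@5)) EX@6 MEM@7 WB@8
I2 mul r5 <- r3,r3: IF@3 ID@6 stall=0 (-) EX@7 MEM@8 WB@9
I3 ld r3 <- r5: IF@6 ID@7 stall=2 (RAW on I2.r5 (WB@9)) EX@10 MEM@11 WB@12
I4 ld r2 <- r1: IF@7 ID@10 stall=0 (-) EX@11 MEM@12 WB@13
I5 mul r2 <- r3,r2: IF@10 ID@11 stall=2 (RAW on I4.r2 (WB@13)) EX@14 MEM@15 WB@16

Answer: 16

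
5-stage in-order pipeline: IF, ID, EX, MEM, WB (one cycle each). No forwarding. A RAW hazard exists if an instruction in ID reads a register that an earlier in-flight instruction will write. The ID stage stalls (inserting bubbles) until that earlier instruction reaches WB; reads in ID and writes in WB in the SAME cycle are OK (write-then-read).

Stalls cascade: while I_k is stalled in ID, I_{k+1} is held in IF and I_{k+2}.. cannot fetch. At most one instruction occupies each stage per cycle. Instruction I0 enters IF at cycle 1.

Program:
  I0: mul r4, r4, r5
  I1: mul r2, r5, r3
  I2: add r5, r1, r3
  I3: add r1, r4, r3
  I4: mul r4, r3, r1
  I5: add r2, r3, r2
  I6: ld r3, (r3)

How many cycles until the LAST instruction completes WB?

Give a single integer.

Answer: 13

Derivation:
I0 mul r4 <- r4,r5: IF@1 ID@2 stall=0 (-) EX@3 MEM@4 WB@5
I1 mul r2 <- r5,r3: IF@2 ID@3 stall=0 (-) EX@4 MEM@5 WB@6
I2 add r5 <- r1,r3: IF@3 ID@4 stall=0 (-) EX@5 MEM@6 WB@7
I3 add r1 <- r4,r3: IF@4 ID@5 stall=0 (-) EX@6 MEM@7 WB@8
I4 mul r4 <- r3,r1: IF@5 ID@6 stall=2 (RAW on I3.r1 (WB@8)) EX@9 MEM@10 WB@11
I5 add r2 <- r3,r2: IF@6 ID@9 stall=0 (-) EX@10 MEM@11 WB@12
I6 ld r3 <- r3: IF@9 ID@10 stall=0 (-) EX@11 MEM@12 WB@13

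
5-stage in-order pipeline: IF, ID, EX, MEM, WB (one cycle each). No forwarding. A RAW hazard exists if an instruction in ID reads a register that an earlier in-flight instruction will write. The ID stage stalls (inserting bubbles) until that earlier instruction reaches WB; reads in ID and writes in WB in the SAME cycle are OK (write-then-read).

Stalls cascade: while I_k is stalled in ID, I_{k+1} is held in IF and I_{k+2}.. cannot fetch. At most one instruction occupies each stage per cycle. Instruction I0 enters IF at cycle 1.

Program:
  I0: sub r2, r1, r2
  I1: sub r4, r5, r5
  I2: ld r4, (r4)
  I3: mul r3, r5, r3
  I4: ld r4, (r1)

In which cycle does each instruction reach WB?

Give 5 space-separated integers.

I0 sub r2 <- r1,r2: IF@1 ID@2 stall=0 (-) EX@3 MEM@4 WB@5
I1 sub r4 <- r5,r5: IF@2 ID@3 stall=0 (-) EX@4 MEM@5 WB@6
I2 ld r4 <- r4: IF@3 ID@4 stall=2 (RAW on I1.r4 (WB@6)) EX@7 MEM@8 WB@9
I3 mul r3 <- r5,r3: IF@4 ID@7 stall=0 (-) EX@8 MEM@9 WB@10
I4 ld r4 <- r1: IF@7 ID@8 stall=0 (-) EX@9 MEM@10 WB@11

Answer: 5 6 9 10 11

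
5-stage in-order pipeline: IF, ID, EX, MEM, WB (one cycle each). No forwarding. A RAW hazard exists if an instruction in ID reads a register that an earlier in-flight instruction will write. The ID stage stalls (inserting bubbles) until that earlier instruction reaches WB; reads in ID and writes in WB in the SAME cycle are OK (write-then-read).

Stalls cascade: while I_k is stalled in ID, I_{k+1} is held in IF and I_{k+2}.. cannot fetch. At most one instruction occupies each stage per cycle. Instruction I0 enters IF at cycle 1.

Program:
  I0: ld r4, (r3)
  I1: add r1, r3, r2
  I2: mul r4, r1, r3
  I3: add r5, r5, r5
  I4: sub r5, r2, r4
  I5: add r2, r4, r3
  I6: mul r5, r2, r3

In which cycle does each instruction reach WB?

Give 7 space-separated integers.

I0 ld r4 <- r3: IF@1 ID@2 stall=0 (-) EX@3 MEM@4 WB@5
I1 add r1 <- r3,r2: IF@2 ID@3 stall=0 (-) EX@4 MEM@5 WB@6
I2 mul r4 <- r1,r3: IF@3 ID@4 stall=2 (RAW on I1.r1 (WB@6)) EX@7 MEM@8 WB@9
I3 add r5 <- r5,r5: IF@4 ID@7 stall=0 (-) EX@8 MEM@9 WB@10
I4 sub r5 <- r2,r4: IF@7 ID@8 stall=1 (RAW on I2.r4 (WB@9)) EX@10 MEM@11 WB@12
I5 add r2 <- r4,r3: IF@8 ID@10 stall=0 (-) EX@11 MEM@12 WB@13
I6 mul r5 <- r2,r3: IF@10 ID@11 stall=2 (RAW on I5.r2 (WB@13)) EX@14 MEM@15 WB@16

Answer: 5 6 9 10 12 13 16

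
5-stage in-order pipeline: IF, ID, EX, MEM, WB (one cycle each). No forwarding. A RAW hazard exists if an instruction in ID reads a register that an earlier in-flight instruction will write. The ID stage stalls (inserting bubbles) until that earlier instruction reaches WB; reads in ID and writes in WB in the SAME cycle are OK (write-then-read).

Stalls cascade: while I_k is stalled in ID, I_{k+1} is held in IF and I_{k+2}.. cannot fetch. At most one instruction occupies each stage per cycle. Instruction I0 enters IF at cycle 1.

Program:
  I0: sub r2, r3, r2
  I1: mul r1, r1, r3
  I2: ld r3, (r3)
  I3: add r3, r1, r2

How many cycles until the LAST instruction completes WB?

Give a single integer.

Answer: 9

Derivation:
I0 sub r2 <- r3,r2: IF@1 ID@2 stall=0 (-) EX@3 MEM@4 WB@5
I1 mul r1 <- r1,r3: IF@2 ID@3 stall=0 (-) EX@4 MEM@5 WB@6
I2 ld r3 <- r3: IF@3 ID@4 stall=0 (-) EX@5 MEM@6 WB@7
I3 add r3 <- r1,r2: IF@4 ID@5 stall=1 (RAW on I1.r1 (WB@6)) EX@7 MEM@8 WB@9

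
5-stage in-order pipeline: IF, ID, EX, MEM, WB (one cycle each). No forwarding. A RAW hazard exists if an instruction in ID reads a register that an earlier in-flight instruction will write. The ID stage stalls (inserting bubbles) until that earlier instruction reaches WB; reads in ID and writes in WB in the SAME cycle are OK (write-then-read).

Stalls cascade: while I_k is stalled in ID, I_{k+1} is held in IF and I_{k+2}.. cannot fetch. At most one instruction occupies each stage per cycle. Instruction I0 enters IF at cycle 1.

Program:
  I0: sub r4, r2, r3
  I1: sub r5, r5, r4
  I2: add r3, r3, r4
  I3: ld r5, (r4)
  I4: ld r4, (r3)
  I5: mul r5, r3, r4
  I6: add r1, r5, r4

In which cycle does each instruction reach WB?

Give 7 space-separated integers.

Answer: 5 8 9 10 12 15 18

Derivation:
I0 sub r4 <- r2,r3: IF@1 ID@2 stall=0 (-) EX@3 MEM@4 WB@5
I1 sub r5 <- r5,r4: IF@2 ID@3 stall=2 (RAW on I0.r4 (WB@5)) EX@6 MEM@7 WB@8
I2 add r3 <- r3,r4: IF@3 ID@6 stall=0 (-) EX@7 MEM@8 WB@9
I3 ld r5 <- r4: IF@6 ID@7 stall=0 (-) EX@8 MEM@9 WB@10
I4 ld r4 <- r3: IF@7 ID@8 stall=1 (RAW on I2.r3 (WB@9)) EX@10 MEM@11 WB@12
I5 mul r5 <- r3,r4: IF@8 ID@10 stall=2 (RAW on I4.r4 (WB@12)) EX@13 MEM@14 WB@15
I6 add r1 <- r5,r4: IF@10 ID@13 stall=2 (RAW on I5.r5 (WB@15)) EX@16 MEM@17 WB@18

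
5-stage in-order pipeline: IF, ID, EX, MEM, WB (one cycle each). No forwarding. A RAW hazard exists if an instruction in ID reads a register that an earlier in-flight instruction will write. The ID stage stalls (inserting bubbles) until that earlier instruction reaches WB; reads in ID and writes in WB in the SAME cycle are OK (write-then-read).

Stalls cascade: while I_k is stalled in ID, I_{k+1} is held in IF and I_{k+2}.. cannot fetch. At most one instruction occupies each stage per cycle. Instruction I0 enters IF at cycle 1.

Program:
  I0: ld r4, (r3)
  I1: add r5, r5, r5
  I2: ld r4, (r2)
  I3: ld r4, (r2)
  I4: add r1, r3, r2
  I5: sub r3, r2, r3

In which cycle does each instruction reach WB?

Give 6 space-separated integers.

Answer: 5 6 7 8 9 10

Derivation:
I0 ld r4 <- r3: IF@1 ID@2 stall=0 (-) EX@3 MEM@4 WB@5
I1 add r5 <- r5,r5: IF@2 ID@3 stall=0 (-) EX@4 MEM@5 WB@6
I2 ld r4 <- r2: IF@3 ID@4 stall=0 (-) EX@5 MEM@6 WB@7
I3 ld r4 <- r2: IF@4 ID@5 stall=0 (-) EX@6 MEM@7 WB@8
I4 add r1 <- r3,r2: IF@5 ID@6 stall=0 (-) EX@7 MEM@8 WB@9
I5 sub r3 <- r2,r3: IF@6 ID@7 stall=0 (-) EX@8 MEM@9 WB@10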